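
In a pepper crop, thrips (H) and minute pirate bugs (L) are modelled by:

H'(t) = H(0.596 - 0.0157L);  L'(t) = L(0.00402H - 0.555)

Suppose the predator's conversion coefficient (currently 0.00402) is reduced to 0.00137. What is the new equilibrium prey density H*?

At the interior fixed point, setting dL/dt = 0 with L > 0 fixes H* = (predator death rate)/(HL coefficient) — independent of the other coefficients.
With the change, H* = 0.555/0.00137 = 405; it rises from 138.

H* ≈ 405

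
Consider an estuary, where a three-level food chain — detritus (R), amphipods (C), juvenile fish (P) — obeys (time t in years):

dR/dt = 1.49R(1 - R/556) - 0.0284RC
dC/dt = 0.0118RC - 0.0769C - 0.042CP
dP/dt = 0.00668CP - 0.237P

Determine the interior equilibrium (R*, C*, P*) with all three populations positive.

R* ≈ 180, C* ≈ 35.5, P* ≈ 48.7

From dP/dt = 0: 0.00668C* = 0.237, so C* = 35.5.
From dR/dt = 0: 1.49(1 - R*/556) = 0.0284·35.5, giving R* = 556·(1 - 0.676) = 180.
From dC/dt = 0: 0.0118·180 - 0.0769 = 0.042P*, so P* = 2.05/0.042 = 48.7.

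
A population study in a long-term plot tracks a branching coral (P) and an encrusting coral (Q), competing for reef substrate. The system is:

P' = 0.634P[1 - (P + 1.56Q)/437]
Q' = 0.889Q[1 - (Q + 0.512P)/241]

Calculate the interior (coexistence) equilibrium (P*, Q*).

Setting both brackets to zero gives the nullclines P + 1.56Q = 437 and 0.512P + Q = 241.
Substituting Q = 241 - 0.512P into the first: P(1 - 1.56·0.512) = 437 - 1.56·241.
So P* = 61/0.201 = 303, and then Q* = 241 - 0.512·303 = 85.7.

P* ≈ 303, Q* ≈ 85.7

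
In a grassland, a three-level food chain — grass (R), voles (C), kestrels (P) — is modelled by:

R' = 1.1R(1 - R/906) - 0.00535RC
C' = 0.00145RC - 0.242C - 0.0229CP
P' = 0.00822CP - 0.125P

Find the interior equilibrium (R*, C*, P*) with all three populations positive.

From dP/dt = 0: 0.00822C* = 0.125, so C* = 15.2.
From dR/dt = 0: 1.1(1 - R*/906) = 0.00535·15.2, giving R* = 906·(1 - 0.074) = 839.
From dC/dt = 0: 0.00145·839 - 0.242 = 0.0229P*, so P* = 0.975/0.0229 = 42.6.

R* ≈ 839, C* ≈ 15.2, P* ≈ 42.6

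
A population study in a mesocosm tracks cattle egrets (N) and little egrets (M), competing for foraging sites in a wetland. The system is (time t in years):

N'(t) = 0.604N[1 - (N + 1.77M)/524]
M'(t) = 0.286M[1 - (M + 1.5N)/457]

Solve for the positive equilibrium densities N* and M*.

Setting both brackets to zero gives the nullclines N + 1.77M = 524 and 1.5N + M = 457.
Substituting M = 457 - 1.5N into the first: N(1 - 1.77·1.5) = 524 - 1.77·457.
So N* = -285/-1.66 = 172, and then M* = 457 - 1.5·172 = 199.

N* ≈ 172, M* ≈ 199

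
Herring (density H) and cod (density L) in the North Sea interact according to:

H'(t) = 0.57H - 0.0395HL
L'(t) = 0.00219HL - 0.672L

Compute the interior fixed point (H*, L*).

Set dL/dt = 0 with L > 0: 0.00219H - 0.672 = 0, so H* = 0.672/0.00219 = 307.
Set dH/dt = 0 with H > 0: 0.57 - 0.0395L = 0, so L* = 0.57/0.0395 = 14.4.

H* ≈ 307, L* ≈ 14.4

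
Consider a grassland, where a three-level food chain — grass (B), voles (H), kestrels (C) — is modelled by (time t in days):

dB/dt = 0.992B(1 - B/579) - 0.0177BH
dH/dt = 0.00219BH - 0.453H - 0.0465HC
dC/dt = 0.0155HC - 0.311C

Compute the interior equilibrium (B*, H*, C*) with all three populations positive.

B* ≈ 372, H* ≈ 20.1, C* ≈ 7.76

From dC/dt = 0: 0.0155H* = 0.311, so H* = 20.1.
From dB/dt = 0: 0.992(1 - B*/579) = 0.0177·20.1, giving B* = 579·(1 - 0.358) = 372.
From dH/dt = 0: 0.00219·372 - 0.453 = 0.0465C*, so C* = 0.361/0.0465 = 7.76.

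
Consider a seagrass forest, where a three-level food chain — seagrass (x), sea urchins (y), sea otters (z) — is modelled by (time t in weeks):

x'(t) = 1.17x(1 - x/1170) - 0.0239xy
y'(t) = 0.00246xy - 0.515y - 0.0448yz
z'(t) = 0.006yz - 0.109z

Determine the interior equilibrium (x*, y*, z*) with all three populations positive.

From dz/dt = 0: 0.006y* = 0.109, so y* = 18.2.
From dx/dt = 0: 1.17(1 - x*/1170) = 0.0239·18.2, giving x* = 1170·(1 - 0.371) = 736.
From dy/dt = 0: 0.00246·736 - 0.515 = 0.0448z*, so z* = 1.3/0.0448 = 28.9.

x* ≈ 736, y* ≈ 18.2, z* ≈ 28.9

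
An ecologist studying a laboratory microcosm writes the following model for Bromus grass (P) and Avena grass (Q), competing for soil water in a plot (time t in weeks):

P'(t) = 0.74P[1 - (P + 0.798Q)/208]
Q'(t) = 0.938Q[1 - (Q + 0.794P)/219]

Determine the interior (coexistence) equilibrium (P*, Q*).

P* ≈ 90.7, Q* ≈ 147

Setting both brackets to zero gives the nullclines P + 0.798Q = 208 and 0.794P + Q = 219.
Substituting Q = 219 - 0.794P into the first: P(1 - 0.798·0.794) = 208 - 0.798·219.
So P* = 33.2/0.366 = 90.7, and then Q* = 219 - 0.794·90.7 = 147.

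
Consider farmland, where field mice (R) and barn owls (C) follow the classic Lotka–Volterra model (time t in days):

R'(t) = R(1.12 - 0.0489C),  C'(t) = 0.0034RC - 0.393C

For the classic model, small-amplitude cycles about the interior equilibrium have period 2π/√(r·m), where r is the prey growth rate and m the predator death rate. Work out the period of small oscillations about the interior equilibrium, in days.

T ≈ 9.47 days

Here r = 1.12 and m = 0.393, so r·m = 0.44.
ω = √0.44 = 0.663 per day, hence T = 2π/ω ≈ 9.47 days.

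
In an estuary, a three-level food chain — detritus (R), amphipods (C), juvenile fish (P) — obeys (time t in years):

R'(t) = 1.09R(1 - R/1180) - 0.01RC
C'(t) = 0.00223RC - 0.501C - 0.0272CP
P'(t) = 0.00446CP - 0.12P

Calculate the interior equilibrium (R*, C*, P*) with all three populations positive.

From dP/dt = 0: 0.00446C* = 0.12, so C* = 26.9.
From dR/dt = 0: 1.09(1 - R*/1180) = 0.01·26.9, giving R* = 1180·(1 - 0.247) = 889.
From dC/dt = 0: 0.00223·889 - 0.501 = 0.0272P*, so P* = 1.48/0.0272 = 54.4.

R* ≈ 889, C* ≈ 26.9, P* ≈ 54.4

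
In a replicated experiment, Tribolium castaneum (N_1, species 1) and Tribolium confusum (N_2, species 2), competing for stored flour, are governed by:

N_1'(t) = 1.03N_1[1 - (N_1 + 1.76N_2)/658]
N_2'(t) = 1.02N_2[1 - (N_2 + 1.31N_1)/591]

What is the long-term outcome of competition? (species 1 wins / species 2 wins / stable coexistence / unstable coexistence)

unstable coexistence (outcome depends on initial conditions)

Compare the nullcline intercepts: K1/α12 = 658/1.76 = 374 < K2 = 591; K2/α21 = 591/1.31 = 451 < K1 = 658.
Since both are reversed, neither can invade when rare; the interior point is a saddle.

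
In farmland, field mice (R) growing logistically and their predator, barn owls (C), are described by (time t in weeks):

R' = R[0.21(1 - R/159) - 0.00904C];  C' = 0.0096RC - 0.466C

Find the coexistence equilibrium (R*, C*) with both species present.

From dC/dt = 0 with C > 0: 0.0096R* = 0.466, so R* = 48.5.
Substitute into dR/dt = 0: 0.21(1 - 48.5/159) = 0.00904C*.
The bracket is 0.695, giving C* = 0.146/0.00904 = 16.1.

R* ≈ 48.5, C* ≈ 16.1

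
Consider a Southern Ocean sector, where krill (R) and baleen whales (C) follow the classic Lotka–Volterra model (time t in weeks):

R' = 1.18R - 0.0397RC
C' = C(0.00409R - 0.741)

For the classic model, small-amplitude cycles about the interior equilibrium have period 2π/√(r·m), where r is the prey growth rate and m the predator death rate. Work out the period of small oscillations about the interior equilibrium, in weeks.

Here r = 1.18 and m = 0.741, so r·m = 0.874.
ω = √0.874 = 0.935 per week, hence T = 2π/ω ≈ 6.72 weeks.

T ≈ 6.72 weeks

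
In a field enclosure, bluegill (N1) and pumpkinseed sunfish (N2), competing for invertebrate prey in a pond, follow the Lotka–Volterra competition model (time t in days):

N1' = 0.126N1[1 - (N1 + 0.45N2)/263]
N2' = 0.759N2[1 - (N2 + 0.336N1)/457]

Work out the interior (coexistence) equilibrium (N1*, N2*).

N1* ≈ 67.6, N2* ≈ 434

Setting both brackets to zero gives the nullclines N1 + 0.45N2 = 263 and 0.336N1 + N2 = 457.
Substituting N2 = 457 - 0.336N1 into the first: N1(1 - 0.45·0.336) = 263 - 0.45·457.
So N1* = 57.3/0.849 = 67.6, and then N2* = 457 - 0.336·67.6 = 434.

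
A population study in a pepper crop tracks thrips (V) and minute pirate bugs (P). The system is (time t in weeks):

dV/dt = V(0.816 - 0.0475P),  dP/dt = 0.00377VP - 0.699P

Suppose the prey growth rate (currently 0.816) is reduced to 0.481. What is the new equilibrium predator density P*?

P* ≈ 10.1

At the interior fixed point, setting dV/dt = 0 with V > 0 fixes P* = (prey growth rate)/(VP coefficient) — independent of the other coefficients.
With the change, P* = 0.481/0.0475 = 10.1; it falls from 17.2.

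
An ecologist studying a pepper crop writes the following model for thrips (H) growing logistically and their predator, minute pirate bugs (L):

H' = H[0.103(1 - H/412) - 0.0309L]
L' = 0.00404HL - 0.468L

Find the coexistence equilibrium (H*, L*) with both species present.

H* ≈ 116, L* ≈ 2.4

From dL/dt = 0 with L > 0: 0.00404H* = 0.468, so H* = 116.
Substitute into dH/dt = 0: 0.103(1 - 116/412) = 0.0309L*.
The bracket is 0.719, giving L* = 0.074/0.0309 = 2.4.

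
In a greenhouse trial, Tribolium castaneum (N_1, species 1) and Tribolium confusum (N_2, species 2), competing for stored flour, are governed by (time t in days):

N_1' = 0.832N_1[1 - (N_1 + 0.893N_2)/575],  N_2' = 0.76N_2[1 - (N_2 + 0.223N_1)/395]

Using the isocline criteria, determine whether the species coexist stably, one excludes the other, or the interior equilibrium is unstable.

Compare the nullcline intercepts: K1/α12 = 575/0.893 = 644 > K2 = 395; K2/α21 = 395/0.223 = 1770 > K1 = 575.
Since both inequalities hold, each species can invade when rare, so the interior equilibrium is stable.

stable coexistence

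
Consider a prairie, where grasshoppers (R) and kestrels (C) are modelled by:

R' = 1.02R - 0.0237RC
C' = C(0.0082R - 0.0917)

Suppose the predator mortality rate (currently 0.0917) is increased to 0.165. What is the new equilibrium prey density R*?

At the interior fixed point, setting dC/dt = 0 with C > 0 fixes R* = (predator death rate)/(RC coefficient) — independent of the other coefficients.
With the change, R* = 0.165/0.0082 = 20.1; it rises from 11.2.

R* ≈ 20.1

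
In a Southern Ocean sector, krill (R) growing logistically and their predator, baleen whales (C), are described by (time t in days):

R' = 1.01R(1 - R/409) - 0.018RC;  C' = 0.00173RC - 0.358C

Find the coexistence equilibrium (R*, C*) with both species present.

R* ≈ 207, C* ≈ 27.7

From dC/dt = 0 with C > 0: 0.00173R* = 0.358, so R* = 207.
Substitute into dR/dt = 0: 1.01(1 - 207/409) = 0.018C*.
The bracket is 0.494, giving C* = 0.499/0.018 = 27.7.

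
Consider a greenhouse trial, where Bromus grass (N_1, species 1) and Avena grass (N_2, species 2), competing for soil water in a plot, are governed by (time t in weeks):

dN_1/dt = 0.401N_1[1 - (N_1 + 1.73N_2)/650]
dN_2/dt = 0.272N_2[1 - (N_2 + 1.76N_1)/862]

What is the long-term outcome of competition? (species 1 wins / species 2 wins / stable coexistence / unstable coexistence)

Compare the nullcline intercepts: K1/α12 = 650/1.73 = 376 < K2 = 862; K2/α21 = 862/1.76 = 490 < K1 = 650.
Since both are reversed, neither can invade when rare; the interior point is a saddle.

unstable coexistence (outcome depends on initial conditions)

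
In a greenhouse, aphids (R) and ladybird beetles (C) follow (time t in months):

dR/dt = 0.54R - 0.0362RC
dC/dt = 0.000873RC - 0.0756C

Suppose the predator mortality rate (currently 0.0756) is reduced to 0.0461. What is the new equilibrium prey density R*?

At the interior fixed point, setting dC/dt = 0 with C > 0 fixes R* = (predator death rate)/(RC coefficient) — independent of the other coefficients.
With the change, R* = 0.0461/0.000873 = 52.8; it falls from 86.6.

R* ≈ 52.8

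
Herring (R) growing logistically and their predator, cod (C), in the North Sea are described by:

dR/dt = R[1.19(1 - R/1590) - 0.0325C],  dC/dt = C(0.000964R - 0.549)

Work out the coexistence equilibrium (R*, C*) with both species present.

From dC/dt = 0 with C > 0: 0.000964R* = 0.549, so R* = 570.
Substitute into dR/dt = 0: 1.19(1 - 570/1590) = 0.0325C*.
The bracket is 0.642, giving C* = 0.764/0.0325 = 23.5.

R* ≈ 570, C* ≈ 23.5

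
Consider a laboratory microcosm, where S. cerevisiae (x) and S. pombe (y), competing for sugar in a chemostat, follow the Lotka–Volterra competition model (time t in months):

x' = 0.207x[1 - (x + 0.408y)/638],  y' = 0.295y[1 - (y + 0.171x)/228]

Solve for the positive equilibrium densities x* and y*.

x* ≈ 586, y* ≈ 128

Setting both brackets to zero gives the nullclines x + 0.408y = 638 and 0.171x + y = 228.
Substituting y = 228 - 0.171x into the first: x(1 - 0.408·0.171) = 638 - 0.408·228.
So x* = 545/0.93 = 586, and then y* = 228 - 0.171·586 = 128.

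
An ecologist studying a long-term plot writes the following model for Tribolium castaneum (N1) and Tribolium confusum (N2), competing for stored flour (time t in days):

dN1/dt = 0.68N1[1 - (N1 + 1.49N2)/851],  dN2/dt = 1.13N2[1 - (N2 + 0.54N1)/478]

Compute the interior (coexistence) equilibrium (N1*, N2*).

N1* ≈ 710, N2* ≈ 94.5

Setting both brackets to zero gives the nullclines N1 + 1.49N2 = 851 and 0.54N1 + N2 = 478.
Substituting N2 = 478 - 0.54N1 into the first: N1(1 - 1.49·0.54) = 851 - 1.49·478.
So N1* = 139/0.195 = 710, and then N2* = 478 - 0.54·710 = 94.5.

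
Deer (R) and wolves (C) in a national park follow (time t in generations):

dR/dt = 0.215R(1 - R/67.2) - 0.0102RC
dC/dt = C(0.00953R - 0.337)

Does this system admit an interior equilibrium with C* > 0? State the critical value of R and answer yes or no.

Threshold R = 35.4; K > 35.4, so yes, the predator persists.

The predator equation gives dC/dt > 0 only when R > 0.337/0.00953 = 35.4.
Without the predator, R → K = 67.2. Since 67.2 > 35.4, the predator can invade and persist.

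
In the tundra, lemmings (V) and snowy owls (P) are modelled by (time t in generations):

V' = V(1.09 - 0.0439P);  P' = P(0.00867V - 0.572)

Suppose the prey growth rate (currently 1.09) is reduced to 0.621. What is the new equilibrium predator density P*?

P* ≈ 14.1

At the interior fixed point, setting dV/dt = 0 with V > 0 fixes P* = (prey growth rate)/(VP coefficient) — independent of the other coefficients.
With the change, P* = 0.621/0.0439 = 14.1; it falls from 24.8.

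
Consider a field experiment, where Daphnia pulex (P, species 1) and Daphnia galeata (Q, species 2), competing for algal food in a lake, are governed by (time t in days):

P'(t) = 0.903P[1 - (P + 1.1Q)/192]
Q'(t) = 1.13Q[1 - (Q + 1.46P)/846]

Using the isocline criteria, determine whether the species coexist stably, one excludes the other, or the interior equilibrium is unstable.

species 2 excludes species 1

Compare the nullcline intercepts: K1/α12 = 192/1.1 = 175 < K2 = 846; K2/α21 = 846/1.46 = 579 > K1 = 192.
Since the inequalities point opposite ways, species 2 can invade but species 1 cannot.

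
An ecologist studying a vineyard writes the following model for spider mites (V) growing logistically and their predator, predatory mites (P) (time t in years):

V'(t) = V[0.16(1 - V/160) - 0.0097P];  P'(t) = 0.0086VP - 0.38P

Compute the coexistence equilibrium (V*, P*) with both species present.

From dP/dt = 0 with P > 0: 0.0086V* = 0.38, so V* = 44.2.
Substitute into dV/dt = 0: 0.16(1 - 44.2/160) = 0.0097P*.
The bracket is 0.724, giving P* = 0.116/0.0097 = 11.9.

V* ≈ 44.2, P* ≈ 11.9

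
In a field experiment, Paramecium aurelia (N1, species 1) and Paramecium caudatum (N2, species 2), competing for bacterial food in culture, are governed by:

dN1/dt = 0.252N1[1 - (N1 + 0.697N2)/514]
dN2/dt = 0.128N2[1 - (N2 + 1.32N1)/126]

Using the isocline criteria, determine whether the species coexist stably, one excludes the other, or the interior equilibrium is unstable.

Compare the nullcline intercepts: K1/α12 = 514/0.697 = 737 > K2 = 126; K2/α21 = 126/1.32 = 95.5 < K1 = 514.
Since the inequalities point opposite ways, species 1 can invade but species 2 cannot.

species 1 excludes species 2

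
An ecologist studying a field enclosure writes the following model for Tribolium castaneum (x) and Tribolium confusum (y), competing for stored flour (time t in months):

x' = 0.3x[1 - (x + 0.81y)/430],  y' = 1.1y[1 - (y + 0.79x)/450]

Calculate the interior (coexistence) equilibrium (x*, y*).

Setting both brackets to zero gives the nullclines x + 0.81y = 430 and 0.79x + y = 450.
Substituting y = 450 - 0.79x into the first: x(1 - 0.81·0.79) = 430 - 0.81·450.
So x* = 65.5/0.36 = 182, and then y* = 450 - 0.79·182 = 306.

x* ≈ 182, y* ≈ 306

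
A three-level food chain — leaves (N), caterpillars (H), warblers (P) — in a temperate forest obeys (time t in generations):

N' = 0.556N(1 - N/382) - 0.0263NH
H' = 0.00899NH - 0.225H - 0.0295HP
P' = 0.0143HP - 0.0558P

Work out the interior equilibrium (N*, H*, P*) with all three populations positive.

N* ≈ 311, H* ≈ 3.9, P* ≈ 87.3

From dP/dt = 0: 0.0143H* = 0.0558, so H* = 3.9.
From dN/dt = 0: 0.556(1 - N*/382) = 0.0263·3.9, giving N* = 382·(1 - 0.185) = 311.
From dH/dt = 0: 0.00899·311 - 0.225 = 0.0295P*, so P* = 2.58/0.0295 = 87.3.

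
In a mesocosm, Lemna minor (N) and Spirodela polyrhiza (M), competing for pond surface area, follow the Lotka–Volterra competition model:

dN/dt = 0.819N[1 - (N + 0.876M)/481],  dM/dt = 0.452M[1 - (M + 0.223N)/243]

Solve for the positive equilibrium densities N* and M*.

N* ≈ 333, M* ≈ 169

Setting both brackets to zero gives the nullclines N + 0.876M = 481 and 0.223N + M = 243.
Substituting M = 243 - 0.223N into the first: N(1 - 0.876·0.223) = 481 - 0.876·243.
So N* = 268/0.805 = 333, and then M* = 243 - 0.223·333 = 169.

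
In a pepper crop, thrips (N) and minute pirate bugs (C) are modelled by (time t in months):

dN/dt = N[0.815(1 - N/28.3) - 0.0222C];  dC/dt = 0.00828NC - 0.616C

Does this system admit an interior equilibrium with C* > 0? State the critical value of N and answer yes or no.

The predator equation gives dC/dt > 0 only when N > 0.616/0.00828 = 74.4.
Without the predator, N → K = 28.3. Since 28.3 < 74.4, the predator cannot invade.

Threshold N = 74.4; K < 74.4, so no, the predator goes extinct.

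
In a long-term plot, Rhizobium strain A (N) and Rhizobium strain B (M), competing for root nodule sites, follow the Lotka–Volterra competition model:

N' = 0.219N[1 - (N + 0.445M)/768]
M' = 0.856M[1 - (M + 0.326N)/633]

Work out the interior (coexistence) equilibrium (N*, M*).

Setting both brackets to zero gives the nullclines N + 0.445M = 768 and 0.326N + M = 633.
Substituting M = 633 - 0.326N into the first: N(1 - 0.445·0.326) = 768 - 0.445·633.
So N* = 486/0.855 = 569, and then M* = 633 - 0.326·569 = 448.

N* ≈ 569, M* ≈ 448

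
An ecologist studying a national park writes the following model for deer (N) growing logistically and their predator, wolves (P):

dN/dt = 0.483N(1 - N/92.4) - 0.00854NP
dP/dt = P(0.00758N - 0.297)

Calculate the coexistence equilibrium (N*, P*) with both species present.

N* ≈ 39.2, P* ≈ 32.6

From dP/dt = 0 with P > 0: 0.00758N* = 0.297, so N* = 39.2.
Substitute into dN/dt = 0: 0.483(1 - 39.2/92.4) = 0.00854P*.
The bracket is 0.576, giving P* = 0.278/0.00854 = 32.6.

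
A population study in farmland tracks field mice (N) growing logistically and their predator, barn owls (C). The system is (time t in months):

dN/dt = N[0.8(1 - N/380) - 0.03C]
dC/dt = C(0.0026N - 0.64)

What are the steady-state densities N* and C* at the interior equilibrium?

From dC/dt = 0 with C > 0: 0.0026N* = 0.64, so N* = 246.
Substitute into dN/dt = 0: 0.8(1 - 246/380) = 0.03C*.
The bracket is 0.352, giving C* = 0.282/0.03 = 9.39.

N* ≈ 246, C* ≈ 9.39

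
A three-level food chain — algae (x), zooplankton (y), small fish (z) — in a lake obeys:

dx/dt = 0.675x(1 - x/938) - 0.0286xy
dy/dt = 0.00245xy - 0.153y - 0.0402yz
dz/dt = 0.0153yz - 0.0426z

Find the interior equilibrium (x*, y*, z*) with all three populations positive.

From dz/dt = 0: 0.0153y* = 0.0426, so y* = 2.78.
From dx/dt = 0: 0.675(1 - x*/938) = 0.0286·2.78, giving x* = 938·(1 - 0.118) = 827.
From dy/dt = 0: 0.00245·827 - 0.153 = 0.0402z*, so z* = 1.87/0.0402 = 46.6.

x* ≈ 827, y* ≈ 2.78, z* ≈ 46.6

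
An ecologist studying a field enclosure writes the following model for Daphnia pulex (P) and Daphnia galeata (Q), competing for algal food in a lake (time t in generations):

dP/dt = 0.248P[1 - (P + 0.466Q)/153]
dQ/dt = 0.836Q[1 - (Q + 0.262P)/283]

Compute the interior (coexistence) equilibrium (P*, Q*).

P* ≈ 24.1, Q* ≈ 277

Setting both brackets to zero gives the nullclines P + 0.466Q = 153 and 0.262P + Q = 283.
Substituting Q = 283 - 0.262P into the first: P(1 - 0.466·0.262) = 153 - 0.466·283.
So P* = 21.1/0.878 = 24.1, and then Q* = 283 - 0.262·24.1 = 277.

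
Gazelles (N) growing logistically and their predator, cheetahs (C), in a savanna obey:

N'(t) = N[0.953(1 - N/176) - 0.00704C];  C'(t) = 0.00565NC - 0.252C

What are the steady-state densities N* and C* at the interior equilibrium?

N* ≈ 44.6, C* ≈ 101

From dC/dt = 0 with C > 0: 0.00565N* = 0.252, so N* = 44.6.
Substitute into dN/dt = 0: 0.953(1 - 44.6/176) = 0.00704C*.
The bracket is 0.747, giving C* = 0.711/0.00704 = 101.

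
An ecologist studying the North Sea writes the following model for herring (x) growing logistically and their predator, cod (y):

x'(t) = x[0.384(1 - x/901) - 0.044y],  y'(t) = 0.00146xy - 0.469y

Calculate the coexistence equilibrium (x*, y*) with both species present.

x* ≈ 321, y* ≈ 5.62

From dy/dt = 0 with y > 0: 0.00146x* = 0.469, so x* = 321.
Substitute into dx/dt = 0: 0.384(1 - 321/901) = 0.044y*.
The bracket is 0.643, giving y* = 0.247/0.044 = 5.62.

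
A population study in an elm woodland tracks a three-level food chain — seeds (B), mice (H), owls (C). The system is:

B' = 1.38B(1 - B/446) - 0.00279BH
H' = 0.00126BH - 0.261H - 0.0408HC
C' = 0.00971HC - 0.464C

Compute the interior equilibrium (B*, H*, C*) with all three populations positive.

B* ≈ 403, H* ≈ 47.8, C* ≈ 6.05

From dC/dt = 0: 0.00971H* = 0.464, so H* = 47.8.
From dB/dt = 0: 1.38(1 - B*/446) = 0.00279·47.8, giving B* = 446·(1 - 0.0966) = 403.
From dH/dt = 0: 0.00126·403 - 0.261 = 0.0408C*, so C* = 0.247/0.0408 = 6.05.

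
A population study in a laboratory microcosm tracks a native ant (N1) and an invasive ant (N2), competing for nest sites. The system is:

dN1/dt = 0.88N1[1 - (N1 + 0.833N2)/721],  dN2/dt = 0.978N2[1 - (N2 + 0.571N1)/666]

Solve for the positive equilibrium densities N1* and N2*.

N1* ≈ 317, N2* ≈ 485

Setting both brackets to zero gives the nullclines N1 + 0.833N2 = 721 and 0.571N1 + N2 = 666.
Substituting N2 = 666 - 0.571N1 into the first: N1(1 - 0.833·0.571) = 721 - 0.833·666.
So N1* = 166/0.524 = 317, and then N2* = 666 - 0.571·317 = 485.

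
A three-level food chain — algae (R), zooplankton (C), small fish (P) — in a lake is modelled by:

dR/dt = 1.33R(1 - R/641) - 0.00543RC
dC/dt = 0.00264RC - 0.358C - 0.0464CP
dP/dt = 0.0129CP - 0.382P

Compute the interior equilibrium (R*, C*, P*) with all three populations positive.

R* ≈ 564, C* ≈ 29.6, P* ≈ 24.3

From dP/dt = 0: 0.0129C* = 0.382, so C* = 29.6.
From dR/dt = 0: 1.33(1 - R*/641) = 0.00543·29.6, giving R* = 641·(1 - 0.121) = 564.
From dC/dt = 0: 0.00264·564 - 0.358 = 0.0464P*, so P* = 1.13/0.0464 = 24.3.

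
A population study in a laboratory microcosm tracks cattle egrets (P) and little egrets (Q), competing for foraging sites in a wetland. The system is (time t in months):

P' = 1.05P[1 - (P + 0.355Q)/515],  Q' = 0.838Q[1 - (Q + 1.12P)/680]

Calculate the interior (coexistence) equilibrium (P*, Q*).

P* ≈ 454, Q* ≈ 171

Setting both brackets to zero gives the nullclines P + 0.355Q = 515 and 1.12P + Q = 680.
Substituting Q = 680 - 1.12P into the first: P(1 - 0.355·1.12) = 515 - 0.355·680.
So P* = 274/0.602 = 454, and then Q* = 680 - 1.12·454 = 171.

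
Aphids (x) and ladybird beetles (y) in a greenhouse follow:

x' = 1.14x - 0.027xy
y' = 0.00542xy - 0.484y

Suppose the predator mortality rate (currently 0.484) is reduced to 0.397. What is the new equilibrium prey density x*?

x* ≈ 73.2

At the interior fixed point, setting dy/dt = 0 with y > 0 fixes x* = (predator death rate)/(xy coefficient) — independent of the other coefficients.
With the change, x* = 0.397/0.00542 = 73.2; it falls from 89.3.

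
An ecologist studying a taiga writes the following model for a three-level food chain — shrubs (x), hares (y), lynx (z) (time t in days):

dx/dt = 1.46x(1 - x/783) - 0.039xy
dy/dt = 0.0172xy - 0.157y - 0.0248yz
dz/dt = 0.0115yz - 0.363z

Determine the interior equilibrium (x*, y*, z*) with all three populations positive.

From dz/dt = 0: 0.0115y* = 0.363, so y* = 31.6.
From dx/dt = 0: 1.46(1 - x*/783) = 0.039·31.6, giving x* = 783·(1 - 0.843) = 123.
From dy/dt = 0: 0.0172·123 - 0.157 = 0.0248z*, so z* = 1.95/0.0248 = 78.8.

x* ≈ 123, y* ≈ 31.6, z* ≈ 78.8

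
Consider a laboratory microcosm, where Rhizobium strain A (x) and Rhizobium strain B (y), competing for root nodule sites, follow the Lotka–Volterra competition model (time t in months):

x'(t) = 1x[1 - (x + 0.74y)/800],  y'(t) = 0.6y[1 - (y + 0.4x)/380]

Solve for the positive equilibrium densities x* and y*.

Setting both brackets to zero gives the nullclines x + 0.74y = 800 and 0.4x + y = 380.
Substituting y = 380 - 0.4x into the first: x(1 - 0.74·0.4) = 800 - 0.74·380.
So x* = 519/0.704 = 737, and then y* = 380 - 0.4·737 = 85.2.

x* ≈ 737, y* ≈ 85.2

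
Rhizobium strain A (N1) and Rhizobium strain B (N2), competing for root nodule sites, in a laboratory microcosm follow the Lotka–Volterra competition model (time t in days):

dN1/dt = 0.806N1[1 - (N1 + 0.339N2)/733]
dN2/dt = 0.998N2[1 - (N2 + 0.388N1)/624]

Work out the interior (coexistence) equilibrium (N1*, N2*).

N1* ≈ 600, N2* ≈ 391

Setting both brackets to zero gives the nullclines N1 + 0.339N2 = 733 and 0.388N1 + N2 = 624.
Substituting N2 = 624 - 0.388N1 into the first: N1(1 - 0.339·0.388) = 733 - 0.339·624.
So N1* = 521/0.868 = 600, and then N2* = 624 - 0.388·600 = 391.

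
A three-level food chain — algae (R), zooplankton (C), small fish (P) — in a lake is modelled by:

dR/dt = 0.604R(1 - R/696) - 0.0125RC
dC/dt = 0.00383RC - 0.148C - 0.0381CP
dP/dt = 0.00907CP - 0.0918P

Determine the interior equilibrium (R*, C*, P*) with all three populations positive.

From dP/dt = 0: 0.00907C* = 0.0918, so C* = 10.1.
From dR/dt = 0: 0.604(1 - R*/696) = 0.0125·10.1, giving R* = 696·(1 - 0.209) = 550.
From dC/dt = 0: 0.00383·550 - 0.148 = 0.0381P*, so P* = 1.96/0.0381 = 51.4.

R* ≈ 550, C* ≈ 10.1, P* ≈ 51.4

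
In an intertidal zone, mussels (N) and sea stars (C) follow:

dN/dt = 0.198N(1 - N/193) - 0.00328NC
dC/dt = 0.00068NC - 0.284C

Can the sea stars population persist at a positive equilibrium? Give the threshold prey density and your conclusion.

The predator equation gives dC/dt > 0 only when N > 0.284/0.00068 = 418.
Without the predator, N → K = 193. Since 193 < 418, the predator cannot invade.

Threshold N = 418; K < 418, so no, the predator goes extinct.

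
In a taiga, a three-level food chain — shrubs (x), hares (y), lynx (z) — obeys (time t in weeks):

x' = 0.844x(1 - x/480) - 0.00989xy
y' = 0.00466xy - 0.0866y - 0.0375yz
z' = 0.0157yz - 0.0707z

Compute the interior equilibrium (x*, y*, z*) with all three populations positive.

From dz/dt = 0: 0.0157y* = 0.0707, so y* = 4.5.
From dx/dt = 0: 0.844(1 - x*/480) = 0.00989·4.5, giving x* = 480·(1 - 0.0528) = 455.
From dy/dt = 0: 0.00466·455 - 0.0866 = 0.0375z*, so z* = 2.03/0.0375 = 54.2.

x* ≈ 455, y* ≈ 4.5, z* ≈ 54.2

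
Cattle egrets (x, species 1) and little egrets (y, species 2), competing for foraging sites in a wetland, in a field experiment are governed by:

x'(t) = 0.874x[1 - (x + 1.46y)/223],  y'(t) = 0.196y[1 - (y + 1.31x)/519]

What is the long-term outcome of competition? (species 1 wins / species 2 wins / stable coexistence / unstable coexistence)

species 2 excludes species 1

Compare the nullcline intercepts: K1/α12 = 223/1.46 = 153 < K2 = 519; K2/α21 = 519/1.31 = 396 > K1 = 223.
Since the inequalities point opposite ways, species 2 can invade but species 1 cannot.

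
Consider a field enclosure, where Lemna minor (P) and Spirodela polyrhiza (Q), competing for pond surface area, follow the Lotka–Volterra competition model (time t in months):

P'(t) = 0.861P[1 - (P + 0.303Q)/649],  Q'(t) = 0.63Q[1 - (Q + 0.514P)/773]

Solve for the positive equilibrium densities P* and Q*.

P* ≈ 491, Q* ≈ 520

Setting both brackets to zero gives the nullclines P + 0.303Q = 649 and 0.514P + Q = 773.
Substituting Q = 773 - 0.514P into the first: P(1 - 0.303·0.514) = 649 - 0.303·773.
So P* = 415/0.844 = 491, and then Q* = 773 - 0.514·491 = 520.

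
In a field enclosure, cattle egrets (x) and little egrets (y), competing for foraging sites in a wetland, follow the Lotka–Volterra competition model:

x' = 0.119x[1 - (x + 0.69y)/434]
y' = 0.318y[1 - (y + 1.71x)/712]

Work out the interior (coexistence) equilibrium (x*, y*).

x* ≈ 318, y* ≈ 168

Setting both brackets to zero gives the nullclines x + 0.69y = 434 and 1.71x + y = 712.
Substituting y = 712 - 1.71x into the first: x(1 - 0.69·1.71) = 434 - 0.69·712.
So x* = -57.3/-0.18 = 318, and then y* = 712 - 1.71·318 = 168.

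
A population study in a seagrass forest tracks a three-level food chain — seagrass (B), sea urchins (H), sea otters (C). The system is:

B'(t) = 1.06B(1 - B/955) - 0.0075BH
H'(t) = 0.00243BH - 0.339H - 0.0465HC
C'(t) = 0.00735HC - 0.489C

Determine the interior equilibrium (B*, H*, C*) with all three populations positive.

From dC/dt = 0: 0.00735H* = 0.489, so H* = 66.5.
From dB/dt = 0: 1.06(1 - B*/955) = 0.0075·66.5, giving B* = 955·(1 - 0.471) = 505.
From dH/dt = 0: 0.00243·505 - 0.339 = 0.0465C*, so C* = 0.889/0.0465 = 19.1.

B* ≈ 505, H* ≈ 66.5, C* ≈ 19.1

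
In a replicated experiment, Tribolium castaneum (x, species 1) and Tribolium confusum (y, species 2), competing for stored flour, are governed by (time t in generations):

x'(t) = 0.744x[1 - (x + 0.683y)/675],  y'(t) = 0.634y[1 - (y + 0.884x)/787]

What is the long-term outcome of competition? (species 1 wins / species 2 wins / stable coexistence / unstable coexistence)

stable coexistence

Compare the nullcline intercepts: K1/α12 = 675/0.683 = 988 > K2 = 787; K2/α21 = 787/0.884 = 890 > K1 = 675.
Since both inequalities hold, each species can invade when rare, so the interior equilibrium is stable.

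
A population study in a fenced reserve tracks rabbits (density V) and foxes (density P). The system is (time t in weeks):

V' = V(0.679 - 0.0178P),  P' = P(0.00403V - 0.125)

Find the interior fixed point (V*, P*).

Set dP/dt = 0 with P > 0: 0.00403V - 0.125 = 0, so V* = 0.125/0.00403 = 31.
Set dV/dt = 0 with V > 0: 0.679 - 0.0178P = 0, so P* = 0.679/0.0178 = 38.1.

V* ≈ 31, P* ≈ 38.1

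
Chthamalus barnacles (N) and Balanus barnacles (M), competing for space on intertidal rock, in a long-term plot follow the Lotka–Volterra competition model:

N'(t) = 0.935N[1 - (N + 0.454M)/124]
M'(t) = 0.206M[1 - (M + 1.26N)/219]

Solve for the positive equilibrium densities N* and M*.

N* ≈ 57.4, M* ≈ 147

Setting both brackets to zero gives the nullclines N + 0.454M = 124 and 1.26N + M = 219.
Substituting M = 219 - 1.26N into the first: N(1 - 0.454·1.26) = 124 - 0.454·219.
So N* = 24.6/0.428 = 57.4, and then M* = 219 - 1.26·57.4 = 147.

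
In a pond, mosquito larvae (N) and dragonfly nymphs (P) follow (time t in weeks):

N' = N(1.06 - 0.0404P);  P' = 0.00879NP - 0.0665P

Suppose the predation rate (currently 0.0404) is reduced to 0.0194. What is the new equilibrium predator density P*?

At the interior fixed point, setting dN/dt = 0 with N > 0 fixes P* = (prey growth rate)/(NP coefficient) — independent of the other coefficients.
With the change, P* = 1.06/0.0194 = 54.6; it rises from 26.2.

P* ≈ 54.6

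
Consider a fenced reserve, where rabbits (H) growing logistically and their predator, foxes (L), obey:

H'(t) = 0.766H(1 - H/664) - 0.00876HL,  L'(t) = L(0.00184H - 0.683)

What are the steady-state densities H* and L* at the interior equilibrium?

From dL/dt = 0 with L > 0: 0.00184H* = 0.683, so H* = 371.
Substitute into dH/dt = 0: 0.766(1 - 371/664) = 0.00876L*.
The bracket is 0.441, giving L* = 0.338/0.00876 = 38.6.

H* ≈ 371, L* ≈ 38.6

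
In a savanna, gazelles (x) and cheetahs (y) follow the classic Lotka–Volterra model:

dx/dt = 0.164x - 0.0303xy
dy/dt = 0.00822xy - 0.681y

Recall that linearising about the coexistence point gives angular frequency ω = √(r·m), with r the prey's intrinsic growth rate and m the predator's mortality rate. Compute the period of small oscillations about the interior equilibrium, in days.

T ≈ 18.8 days

Here r = 0.164 and m = 0.681, so r·m = 0.112.
ω = √0.112 = 0.334 per day, hence T = 2π/ω ≈ 18.8 days.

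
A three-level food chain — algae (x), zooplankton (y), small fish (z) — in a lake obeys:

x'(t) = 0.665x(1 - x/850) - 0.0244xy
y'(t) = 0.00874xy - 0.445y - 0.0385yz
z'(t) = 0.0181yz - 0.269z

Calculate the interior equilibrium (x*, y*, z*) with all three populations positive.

From dz/dt = 0: 0.0181y* = 0.269, so y* = 14.9.
From dx/dt = 0: 0.665(1 - x*/850) = 0.0244·14.9, giving x* = 850·(1 - 0.545) = 386.
From dy/dt = 0: 0.00874·386 - 0.445 = 0.0385z*, so z* = 2.93/0.0385 = 76.2.

x* ≈ 386, y* ≈ 14.9, z* ≈ 76.2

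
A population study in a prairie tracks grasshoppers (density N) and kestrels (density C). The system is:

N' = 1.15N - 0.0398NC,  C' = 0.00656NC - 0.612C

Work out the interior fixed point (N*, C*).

N* ≈ 93.3, C* ≈ 28.9

Set dC/dt = 0 with C > 0: 0.00656N - 0.612 = 0, so N* = 0.612/0.00656 = 93.3.
Set dN/dt = 0 with N > 0: 1.15 - 0.0398C = 0, so C* = 1.15/0.0398 = 28.9.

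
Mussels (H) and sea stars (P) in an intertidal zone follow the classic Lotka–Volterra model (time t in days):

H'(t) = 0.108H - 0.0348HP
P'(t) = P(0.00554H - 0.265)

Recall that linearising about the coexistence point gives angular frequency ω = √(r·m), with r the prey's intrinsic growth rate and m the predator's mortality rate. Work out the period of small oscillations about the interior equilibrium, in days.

T ≈ 37.1 days

Here r = 0.108 and m = 0.265, so r·m = 0.0286.
ω = √0.0286 = 0.169 per day, hence T = 2π/ω ≈ 37.1 days.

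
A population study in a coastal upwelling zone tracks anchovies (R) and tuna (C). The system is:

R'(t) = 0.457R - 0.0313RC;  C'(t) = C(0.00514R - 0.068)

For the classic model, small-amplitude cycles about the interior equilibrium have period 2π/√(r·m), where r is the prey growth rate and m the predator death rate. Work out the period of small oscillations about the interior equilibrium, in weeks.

T ≈ 35.6 weeks

Here r = 0.457 and m = 0.068, so r·m = 0.0311.
ω = √0.0311 = 0.176 per week, hence T = 2π/ω ≈ 35.6 weeks.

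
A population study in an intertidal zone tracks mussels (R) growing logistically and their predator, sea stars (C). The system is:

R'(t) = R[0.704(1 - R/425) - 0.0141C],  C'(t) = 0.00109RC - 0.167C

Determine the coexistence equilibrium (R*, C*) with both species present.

R* ≈ 153, C* ≈ 31.9

From dC/dt = 0 with C > 0: 0.00109R* = 0.167, so R* = 153.
Substitute into dR/dt = 0: 0.704(1 - 153/425) = 0.0141C*.
The bracket is 0.64, giving C* = 0.45/0.0141 = 31.9.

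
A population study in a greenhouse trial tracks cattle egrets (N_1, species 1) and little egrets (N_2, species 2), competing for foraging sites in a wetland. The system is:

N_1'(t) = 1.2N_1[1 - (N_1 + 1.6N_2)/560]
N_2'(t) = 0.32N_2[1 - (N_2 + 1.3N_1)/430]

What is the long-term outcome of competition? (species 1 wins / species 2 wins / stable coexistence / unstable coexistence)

Compare the nullcline intercepts: K1/α12 = 560/1.6 = 350 < K2 = 430; K2/α21 = 430/1.3 = 331 < K1 = 560.
Since both are reversed, neither can invade when rare; the interior point is a saddle.

unstable coexistence (outcome depends on initial conditions)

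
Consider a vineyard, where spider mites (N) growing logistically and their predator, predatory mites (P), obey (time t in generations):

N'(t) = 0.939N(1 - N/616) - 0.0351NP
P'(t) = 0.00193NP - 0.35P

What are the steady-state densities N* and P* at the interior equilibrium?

N* ≈ 181, P* ≈ 18.9

From dP/dt = 0 with P > 0: 0.00193N* = 0.35, so N* = 181.
Substitute into dN/dt = 0: 0.939(1 - 181/616) = 0.0351P*.
The bracket is 0.706, giving P* = 0.663/0.0351 = 18.9.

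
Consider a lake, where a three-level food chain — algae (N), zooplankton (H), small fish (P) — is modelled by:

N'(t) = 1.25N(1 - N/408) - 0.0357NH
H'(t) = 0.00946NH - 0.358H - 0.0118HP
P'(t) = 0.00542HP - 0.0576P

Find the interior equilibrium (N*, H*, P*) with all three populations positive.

N* ≈ 284, H* ≈ 10.6, P* ≈ 197

From dP/dt = 0: 0.00542H* = 0.0576, so H* = 10.6.
From dN/dt = 0: 1.25(1 - N*/408) = 0.0357·10.6, giving N* = 408·(1 - 0.304) = 284.
From dH/dt = 0: 0.00946·284 - 0.358 = 0.0118P*, so P* = 2.33/0.0118 = 197.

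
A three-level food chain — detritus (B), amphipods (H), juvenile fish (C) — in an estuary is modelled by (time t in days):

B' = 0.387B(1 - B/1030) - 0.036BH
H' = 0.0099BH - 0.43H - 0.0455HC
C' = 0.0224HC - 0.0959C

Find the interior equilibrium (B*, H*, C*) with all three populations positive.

B* ≈ 620, H* ≈ 4.28, C* ≈ 125

From dC/dt = 0: 0.0224H* = 0.0959, so H* = 4.28.
From dB/dt = 0: 0.387(1 - B*/1030) = 0.036·4.28, giving B* = 1030·(1 - 0.398) = 620.
From dH/dt = 0: 0.0099·620 - 0.43 = 0.0455C*, so C* = 5.71/0.0455 = 125.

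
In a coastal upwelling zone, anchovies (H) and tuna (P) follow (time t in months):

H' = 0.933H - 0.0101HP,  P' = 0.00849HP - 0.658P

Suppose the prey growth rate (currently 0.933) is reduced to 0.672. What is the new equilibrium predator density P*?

At the interior fixed point, setting dH/dt = 0 with H > 0 fixes P* = (prey growth rate)/(HP coefficient) — independent of the other coefficients.
With the change, P* = 0.672/0.0101 = 66.5; it falls from 92.4.

P* ≈ 66.5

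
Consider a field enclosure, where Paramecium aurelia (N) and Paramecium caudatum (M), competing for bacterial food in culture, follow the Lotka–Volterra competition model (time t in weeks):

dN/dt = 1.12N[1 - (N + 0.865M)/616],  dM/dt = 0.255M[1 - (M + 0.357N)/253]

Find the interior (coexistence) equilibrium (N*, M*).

Setting both brackets to zero gives the nullclines N + 0.865M = 616 and 0.357N + M = 253.
Substituting M = 253 - 0.357N into the first: N(1 - 0.865·0.357) = 616 - 0.865·253.
So N* = 397/0.691 = 575, and then M* = 253 - 0.357·575 = 47.9.

N* ≈ 575, M* ≈ 47.9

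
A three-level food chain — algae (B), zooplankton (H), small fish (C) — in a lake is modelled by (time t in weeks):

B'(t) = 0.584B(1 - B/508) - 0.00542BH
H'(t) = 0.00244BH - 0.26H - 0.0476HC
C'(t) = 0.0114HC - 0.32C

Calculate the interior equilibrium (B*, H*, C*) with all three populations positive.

B* ≈ 376, H* ≈ 28.1, C* ≈ 13.8

From dC/dt = 0: 0.0114H* = 0.32, so H* = 28.1.
From dB/dt = 0: 0.584(1 - B*/508) = 0.00542·28.1, giving B* = 508·(1 - 0.261) = 376.
From dH/dt = 0: 0.00244·376 - 0.26 = 0.0476C*, so C* = 0.657/0.0476 = 13.8.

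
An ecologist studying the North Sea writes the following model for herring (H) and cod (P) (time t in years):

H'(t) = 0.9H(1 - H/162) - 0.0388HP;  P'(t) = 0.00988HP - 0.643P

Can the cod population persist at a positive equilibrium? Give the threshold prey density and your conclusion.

Threshold H = 65.1; K > 65.1, so yes, the predator persists.

The predator equation gives dP/dt > 0 only when H > 0.643/0.00988 = 65.1.
Without the predator, H → K = 162. Since 162 > 65.1, the predator can invade and persist.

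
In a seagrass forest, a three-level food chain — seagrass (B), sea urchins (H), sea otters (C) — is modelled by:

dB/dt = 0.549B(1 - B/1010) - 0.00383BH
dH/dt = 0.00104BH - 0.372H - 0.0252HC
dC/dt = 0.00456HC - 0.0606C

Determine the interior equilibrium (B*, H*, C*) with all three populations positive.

From dC/dt = 0: 0.00456H* = 0.0606, so H* = 13.3.
From dB/dt = 0: 0.549(1 - B*/1010) = 0.00383·13.3, giving B* = 1010·(1 - 0.0927) = 916.
From dH/dt = 0: 0.00104·916 - 0.372 = 0.0252C*, so C* = 0.581/0.0252 = 23.1.

B* ≈ 916, H* ≈ 13.3, C* ≈ 23.1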